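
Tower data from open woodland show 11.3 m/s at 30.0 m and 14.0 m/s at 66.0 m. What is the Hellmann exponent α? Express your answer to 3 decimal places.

α ≈ 0.272

Power law: V₂/V₁ = (z₂/z₁)^α ⇒ α = ln(V₂/V₁) / ln(z₂/z₁)
α = ln(14.0/11.3) / ln(66.0/30.0) = ln(1.2389) / ln(2.2000)
  = 0.21425 / 0.78846 = 0.27174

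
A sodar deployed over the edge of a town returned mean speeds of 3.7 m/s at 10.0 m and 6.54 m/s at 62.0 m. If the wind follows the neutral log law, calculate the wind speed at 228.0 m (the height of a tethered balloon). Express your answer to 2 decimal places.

8.57 m/s

Log law: V ∝ ln(z/z₀). From the pair, with r = V₁/V₂ = 0.56575,
ln z₀ = (ln z₁ − r·ln z₂)/(1 − r) = (2.3026 − 0.56575×4.1271)/0.43425 = -0.0745 → z₀ = 0.9282 m
V₃ = V₁ · ln(z₃/z₀)/ln(z₁/z₀) = 3.7 × 5.5038/2.3771 = 8.5670 m/s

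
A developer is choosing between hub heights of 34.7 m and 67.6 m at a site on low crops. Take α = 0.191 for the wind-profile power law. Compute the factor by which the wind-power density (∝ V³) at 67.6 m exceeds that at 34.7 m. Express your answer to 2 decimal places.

1.47

Speed ratio: V_B/V_A = (z_B/z_A)^α = (67.6/34.7)^0.191 = (1.9481)^0.191 = 1.13584
Power-density ratio: P_B/P_A = (V_B/V_A)³ = (1.13584)³ = 1.46538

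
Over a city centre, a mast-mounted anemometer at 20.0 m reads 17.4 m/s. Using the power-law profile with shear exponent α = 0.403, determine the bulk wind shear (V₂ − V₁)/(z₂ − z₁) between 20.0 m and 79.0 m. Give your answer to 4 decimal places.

Power law: V₂ = V₁ · (z₂/z₁)^α = 17.4 × (3.9500)^0.403 = 30.2676 m/s
ΔV/Δz = (30.2676 − 17.4)/(79.0 − 20.0) = 12.8676/59.0000 = 0.21809 m/s/m

0.2181 m/s/m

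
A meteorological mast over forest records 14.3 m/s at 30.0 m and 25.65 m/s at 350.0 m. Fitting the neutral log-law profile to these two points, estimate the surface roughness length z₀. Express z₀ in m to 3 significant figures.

Log law: V(z) ∝ ln(z/z₀). With r = V₁/V₂ = 14.3/25.65 = 0.55750,
r · ln(z₂/z₀) = ln(z₁/z₀) ⇒ ln z₀ = (ln z₁ − r·ln z₂)/(1 − r)
ln z₀ = (3.40120 − 0.55750×5.85793) / 0.44250 = 0.3059
z₀ = exp(0.3059) = 1.358 m

z₀ ≈ 1.36 m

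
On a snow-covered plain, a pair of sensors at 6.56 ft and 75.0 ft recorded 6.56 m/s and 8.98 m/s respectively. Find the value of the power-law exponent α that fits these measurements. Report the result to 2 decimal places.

α ≈ 0.13

Power law: V₂/V₁ = (z₂/z₁)^α ⇒ α = ln(V₂/V₁) / ln(z₂/z₁)
α = ln(8.98/6.56) / ln(75.0/6.56) = ln(1.3689) / ln(11.4329)
  = 0.31401 / 2.43650 = 0.12888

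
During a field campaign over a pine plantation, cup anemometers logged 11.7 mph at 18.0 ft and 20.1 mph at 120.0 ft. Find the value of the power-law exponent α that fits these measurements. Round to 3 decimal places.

Power law: V₂/V₁ = (z₂/z₁)^α ⇒ α = ln(V₂/V₁) / ln(z₂/z₁)
α = ln(20.1/11.7) / ln(120.0/18.0) = ln(1.7179) / ln(6.6667)
  = 0.54113 / 1.89712 = 0.28524

α ≈ 0.285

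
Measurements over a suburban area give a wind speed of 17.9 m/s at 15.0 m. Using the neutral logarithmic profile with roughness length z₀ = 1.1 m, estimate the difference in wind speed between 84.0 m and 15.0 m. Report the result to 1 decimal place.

11.8 m/s

Log law: V₂ = V₁ · ln(z₂/z₀)/ln(z₁/z₀) = 17.9 × 4.3355/2.6127 = 29.7028 m/s
ΔV = 29.7028 − 17.9 = 11.8028 m/s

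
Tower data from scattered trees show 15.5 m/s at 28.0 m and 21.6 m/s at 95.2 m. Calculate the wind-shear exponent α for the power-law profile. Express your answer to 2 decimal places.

α ≈ 0.27

Power law: V₂/V₁ = (z₂/z₁)^α ⇒ α = ln(V₂/V₁) / ln(z₂/z₁)
α = ln(21.6/15.5) / ln(95.2/28.0) = ln(1.3935) / ln(3.4000)
  = 0.33185 / 1.22378 = 0.27117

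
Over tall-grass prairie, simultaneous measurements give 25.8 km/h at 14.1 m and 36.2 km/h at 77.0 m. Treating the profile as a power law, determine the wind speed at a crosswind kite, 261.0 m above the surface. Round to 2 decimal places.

46.18 km/h

First find α: α = ln(V₂/V₁)/ln(z₂/z₁) = ln(36.2/25.8)/ln(77.0/14.1) = 0.33868/1.69763 = 0.1995
Extrapolate from 77.0 m to 261.0 m: V₃ = 36.2 × (261.0/77.0)^0.1995 = 36.2 × 1.2758 = 46.1823 km/h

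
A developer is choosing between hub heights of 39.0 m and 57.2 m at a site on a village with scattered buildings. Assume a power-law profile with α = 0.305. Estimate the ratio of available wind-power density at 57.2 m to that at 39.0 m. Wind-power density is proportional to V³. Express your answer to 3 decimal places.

Speed ratio: V_B/V_A = (z_B/z_A)^α = (57.2/39.0)^0.305 = (1.4667)^0.305 = 1.12391
Power-density ratio: P_B/P_A = (V_B/V_A)³ = (1.12391)³ = 1.41969

1.420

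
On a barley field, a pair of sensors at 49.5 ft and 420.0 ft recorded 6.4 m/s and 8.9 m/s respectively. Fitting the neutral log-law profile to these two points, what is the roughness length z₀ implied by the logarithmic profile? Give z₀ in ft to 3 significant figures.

Log law: V(z) ∝ ln(z/z₀). With r = V₁/V₂ = 6.4/8.9 = 0.71910,
r · ln(z₂/z₀) = ln(z₁/z₀) ⇒ ln z₀ = (ln z₁ − r·ln z₂)/(1 − r)
ln z₀ = (3.90197 − 0.71910×6.04025) / 0.28090 = -1.5720
z₀ = exp(-1.5720) = 0.2076 ft

z₀ ≈ 0.208 ft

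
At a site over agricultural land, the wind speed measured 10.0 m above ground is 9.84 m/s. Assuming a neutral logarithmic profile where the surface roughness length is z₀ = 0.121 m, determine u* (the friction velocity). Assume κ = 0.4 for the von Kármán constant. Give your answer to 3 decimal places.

u* ≈ 0.892 m/s

Log law: V(z) = (u*/κ) · ln(z/z₀) ⇒ u* = κ · V / ln(z/z₀)
u* = 0.4 × 9.84 / ln(10.0/0.121) = 0.4 × 9.84 / 4.4145
   = 3.9360 / 4.4145 = 0.8916 m/s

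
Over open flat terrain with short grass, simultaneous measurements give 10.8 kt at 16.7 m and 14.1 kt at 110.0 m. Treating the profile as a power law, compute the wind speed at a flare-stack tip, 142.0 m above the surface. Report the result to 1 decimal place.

14.6 kt

First find α: α = ln(V₂/V₁)/ln(z₂/z₁) = ln(14.1/10.8)/ln(110.0/16.7) = 0.26663/1.88507 = 0.1414
Extrapolate from 110.0 m to 142.0 m: V₃ = 14.1 × (142.0/110.0)^0.1414 = 14.1 × 1.0368 = 14.6186 kt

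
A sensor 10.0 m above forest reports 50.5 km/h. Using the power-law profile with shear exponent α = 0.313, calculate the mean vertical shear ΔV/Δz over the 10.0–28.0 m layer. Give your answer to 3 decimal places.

1.067 km/h/m

Power law: V₂ = V₁ · (z₂/z₁)^α = 50.5 × (2.8000)^0.313 = 69.7031 km/h
ΔV/Δz = (69.7031 − 50.5)/(28.0 − 10.0) = 19.2031/18.0000 = 1.06684 km/h/m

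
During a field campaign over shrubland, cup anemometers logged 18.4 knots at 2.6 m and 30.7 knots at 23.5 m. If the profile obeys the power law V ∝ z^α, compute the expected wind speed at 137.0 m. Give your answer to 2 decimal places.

46.26 knots

First find α: α = ln(V₂/V₁)/ln(z₂/z₁) = ln(30.7/18.4)/ln(23.5/2.6) = 0.51191/2.20149 = 0.2325
Extrapolate from 23.5 m to 137.0 m: V₃ = 30.7 × (137.0/23.5)^0.2325 = 30.7 × 1.5067 = 46.2568 knots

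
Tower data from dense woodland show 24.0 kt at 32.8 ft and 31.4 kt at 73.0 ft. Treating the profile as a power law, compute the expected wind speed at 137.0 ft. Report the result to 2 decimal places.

38.79 kt

First find α: α = ln(V₂/V₁)/ln(z₂/z₁) = ln(31.4/24.0)/ln(73.0/32.8) = 0.26875/0.80003 = 0.3359
Extrapolate from 73.0 ft to 137.0 ft: V₃ = 31.4 × (137.0/73.0)^0.3359 = 31.4 × 1.2355 = 38.7947 kt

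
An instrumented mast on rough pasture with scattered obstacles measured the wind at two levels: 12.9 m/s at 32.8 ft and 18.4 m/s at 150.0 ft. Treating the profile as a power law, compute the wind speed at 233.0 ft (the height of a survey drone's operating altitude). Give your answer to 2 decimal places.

First find α: α = ln(V₂/V₁)/ln(z₂/z₁) = ln(18.4/12.9)/ln(150.0/32.8) = 0.35512/1.52021 = 0.2336
Extrapolate from 150.0 ft to 233.0 ft: V₃ = 18.4 × (233.0/150.0)^0.2336 = 18.4 × 1.1084 = 20.3938 m/s

20.39 m/s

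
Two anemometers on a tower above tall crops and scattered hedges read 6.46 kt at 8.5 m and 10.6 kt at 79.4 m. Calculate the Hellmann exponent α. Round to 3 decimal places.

α ≈ 0.222

Power law: V₂/V₁ = (z₂/z₁)^α ⇒ α = ln(V₂/V₁) / ln(z₂/z₁)
α = ln(10.6/6.46) / ln(79.4/8.5) = ln(1.6409) / ln(9.3412)
  = 0.49522 / 2.23443 = 0.22163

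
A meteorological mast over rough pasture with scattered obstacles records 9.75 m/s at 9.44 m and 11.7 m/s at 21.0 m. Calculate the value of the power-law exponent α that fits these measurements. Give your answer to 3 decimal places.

α ≈ 0.228

Power law: V₂/V₁ = (z₂/z₁)^α ⇒ α = ln(V₂/V₁) / ln(z₂/z₁)
α = ln(11.7/9.75) / ln(21.0/9.44) = ln(1.2000) / ln(2.2246)
  = 0.18232 / 0.79957 = 0.22803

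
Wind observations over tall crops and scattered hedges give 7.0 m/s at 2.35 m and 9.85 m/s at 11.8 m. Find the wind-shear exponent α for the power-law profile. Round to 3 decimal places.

α ≈ 0.212

Power law: V₂/V₁ = (z₂/z₁)^α ⇒ α = ln(V₂/V₁) / ln(z₂/z₁)
α = ln(9.85/7.0) / ln(11.8/2.35) = ln(1.4071) / ln(5.0213)
  = 0.34156 / 1.61368 = 0.21167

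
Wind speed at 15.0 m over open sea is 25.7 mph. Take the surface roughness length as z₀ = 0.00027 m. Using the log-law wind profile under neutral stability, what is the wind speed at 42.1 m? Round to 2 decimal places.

28.13 mph

Log law: V(z) ∝ ln(z/z₀), so V₂/V₁ = ln(z₂/z₀) / ln(z₁/z₀).
ln(42.1/0.00027) = 11.9571, ln(15.0/0.00027) = 10.9251
V₂ = 25.7 × 11.9571/10.9251 = 25.7 × 1.0945 = 28.1276 mph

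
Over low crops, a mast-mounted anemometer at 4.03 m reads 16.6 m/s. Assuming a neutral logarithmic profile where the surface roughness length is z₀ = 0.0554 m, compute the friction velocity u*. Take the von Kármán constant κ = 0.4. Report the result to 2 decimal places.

Log law: V(z) = (u*/κ) · ln(z/z₀) ⇒ u* = κ · V / ln(z/z₀)
u* = 0.4 × 16.6 / ln(4.03/0.0554) = 0.4 × 16.6 / 4.2869
   = 6.6400 / 4.2869 = 1.5489 m/s

u* ≈ 1.55 m/s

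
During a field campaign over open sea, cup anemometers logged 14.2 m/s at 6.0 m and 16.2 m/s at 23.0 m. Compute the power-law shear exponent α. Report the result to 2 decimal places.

α ≈ 0.10

Power law: V₂/V₁ = (z₂/z₁)^α ⇒ α = ln(V₂/V₁) / ln(z₂/z₁)
α = ln(16.2/14.2) / ln(23.0/6.0) = ln(1.1408) / ln(3.8333)
  = 0.13177 / 1.34373 = 0.09806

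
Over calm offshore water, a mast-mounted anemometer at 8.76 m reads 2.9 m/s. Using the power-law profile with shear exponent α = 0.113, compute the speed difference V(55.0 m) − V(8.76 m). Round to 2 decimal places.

Power law: V₂ = V₁ · (z₂/z₁)^α = 2.9 × (6.2785)^0.113 = 3.5691 m/s
ΔV = 3.5691 − 2.9 = 0.6691 m/s

0.67 m/s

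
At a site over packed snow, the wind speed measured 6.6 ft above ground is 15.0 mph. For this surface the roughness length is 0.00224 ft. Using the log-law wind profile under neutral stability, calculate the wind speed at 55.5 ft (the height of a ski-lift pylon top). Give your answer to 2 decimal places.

19.00 mph

Log law: V(z) ∝ ln(z/z₀), so V₂/V₁ = ln(z₂/z₀) / ln(z₁/z₀).
ln(55.5/0.00224) = 10.1177, ln(6.6/0.00224) = 7.9883
V₂ = 15.0 × 10.1177/7.9883 = 15.0 × 1.2666 = 18.9983 mph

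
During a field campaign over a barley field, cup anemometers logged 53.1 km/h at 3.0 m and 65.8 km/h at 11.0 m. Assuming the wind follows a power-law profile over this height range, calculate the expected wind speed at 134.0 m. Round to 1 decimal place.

99.4 km/h

First find α: α = ln(V₂/V₁)/ln(z₂/z₁) = ln(65.8/53.1)/ln(11.0/3.0) = 0.21444/1.29928 = 0.1650
Extrapolate from 11.0 m to 134.0 m: V₃ = 65.8 × (134.0/11.0)^0.1650 = 65.8 × 1.5108 = 99.4076 km/h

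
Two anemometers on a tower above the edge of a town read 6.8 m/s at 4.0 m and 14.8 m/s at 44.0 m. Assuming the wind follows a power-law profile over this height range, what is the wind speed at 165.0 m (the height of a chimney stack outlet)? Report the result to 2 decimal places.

First find α: α = ln(V₂/V₁)/ln(z₂/z₁) = ln(14.8/6.8)/ln(44.0/4.0) = 0.77770/2.39790 = 0.3243
Extrapolate from 44.0 m to 165.0 m: V₃ = 14.8 × (165.0/44.0)^0.3243 = 14.8 × 1.5352 = 22.7215 m/s

22.72 m/s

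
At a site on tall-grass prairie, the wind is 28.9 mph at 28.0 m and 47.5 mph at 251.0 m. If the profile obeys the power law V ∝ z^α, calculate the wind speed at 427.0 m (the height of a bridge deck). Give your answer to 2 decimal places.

First find α: α = ln(V₂/V₁)/ln(z₂/z₁) = ln(47.5/28.9)/ln(251.0/28.0) = 0.49689/2.19325 = 0.2266
Extrapolate from 251.0 m to 427.0 m: V₃ = 47.5 × (427.0/251.0)^0.2266 = 47.5 × 1.1279 = 53.5762 mph

53.58 mph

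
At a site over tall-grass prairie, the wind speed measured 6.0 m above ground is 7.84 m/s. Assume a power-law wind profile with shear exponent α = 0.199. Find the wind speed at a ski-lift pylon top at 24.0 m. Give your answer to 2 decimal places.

Power-law profile: V₂ = V₁ · (z₂/z₁)^α
V₂ = 7.84 × (24.0/6.0)^0.199 = 7.84 × (4.0000)^0.199
    = 7.84 × 1.3177 = 10.3306 m/s

10.33 m/s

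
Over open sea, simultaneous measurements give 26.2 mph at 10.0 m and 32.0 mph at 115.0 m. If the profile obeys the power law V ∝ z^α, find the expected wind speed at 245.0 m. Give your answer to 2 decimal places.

34.04 mph

First find α: α = ln(V₂/V₁)/ln(z₂/z₁) = ln(32.0/26.2)/ln(115.0/10.0) = 0.19998/2.44235 = 0.0819
Extrapolate from 115.0 m to 245.0 m: V₃ = 32.0 × (245.0/115.0)^0.0819 = 32.0 × 1.0639 = 34.0443 mph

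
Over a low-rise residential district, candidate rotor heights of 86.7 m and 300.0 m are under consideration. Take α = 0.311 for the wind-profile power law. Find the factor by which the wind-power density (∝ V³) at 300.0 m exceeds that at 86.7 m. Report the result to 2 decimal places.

Speed ratio: V_B/V_A = (z_B/z_A)^α = (300.0/86.7)^0.311 = (3.4602)^0.311 = 1.47116
Power-density ratio: P_B/P_A = (V_B/V_A)³ = (1.47116)³ = 3.18407

3.18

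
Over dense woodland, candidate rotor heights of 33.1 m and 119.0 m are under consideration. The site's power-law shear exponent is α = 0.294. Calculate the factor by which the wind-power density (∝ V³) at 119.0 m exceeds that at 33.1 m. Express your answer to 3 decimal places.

3.091

Speed ratio: V_B/V_A = (z_B/z_A)^α = (119.0/33.1)^0.294 = (3.5952)^0.294 = 1.45674
Power-density ratio: P_B/P_A = (V_B/V_A)³ = (1.45674)³ = 3.09132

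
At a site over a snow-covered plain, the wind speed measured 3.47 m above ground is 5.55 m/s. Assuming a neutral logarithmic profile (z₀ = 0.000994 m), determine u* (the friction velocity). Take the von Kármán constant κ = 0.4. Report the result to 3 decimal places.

u* ≈ 0.272 m/s

Log law: V(z) = (u*/κ) · ln(z/z₀) ⇒ u* = κ · V / ln(z/z₀)
u* = 0.4 × 5.55 / ln(3.47/0.000994) = 0.4 × 5.55 / 8.1579
   = 2.2200 / 8.1579 = 0.2721 m/s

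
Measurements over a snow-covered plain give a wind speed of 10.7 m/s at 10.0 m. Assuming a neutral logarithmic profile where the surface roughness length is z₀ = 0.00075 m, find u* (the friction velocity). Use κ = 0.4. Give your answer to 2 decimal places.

u* ≈ 0.45 m/s

Log law: V(z) = (u*/κ) · ln(z/z₀) ⇒ u* = κ · V / ln(z/z₀)
u* = 0.4 × 10.7 / ln(10.0/0.00075) = 0.4 × 10.7 / 9.4980
   = 4.2800 / 9.4980 = 0.4506 m/s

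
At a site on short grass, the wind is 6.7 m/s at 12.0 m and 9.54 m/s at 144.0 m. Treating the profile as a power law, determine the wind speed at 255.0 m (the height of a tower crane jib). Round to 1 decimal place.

10.3 m/s

First find α: α = ln(V₂/V₁)/ln(z₂/z₁) = ln(9.54/6.7)/ln(144.0/12.0) = 0.35339/2.48491 = 0.1422
Extrapolate from 144.0 m to 255.0 m: V₃ = 9.54 × (255.0/144.0)^0.1422 = 9.54 × 1.0847 = 10.3477 m/s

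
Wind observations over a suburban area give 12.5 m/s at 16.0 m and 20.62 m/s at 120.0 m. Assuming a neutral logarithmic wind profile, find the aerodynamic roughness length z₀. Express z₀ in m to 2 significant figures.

z₀ ≈ 0.72 m

Log law: V(z) ∝ ln(z/z₀). With r = V₁/V₂ = 12.5/20.62 = 0.60621,
r · ln(z₂/z₀) = ln(z₁/z₀) ⇒ ln z₀ = (ln z₁ − r·ln z₂)/(1 − r)
ln z₀ = (2.77259 − 0.60621×4.78749) / 0.39379 = -0.3292
z₀ = exp(-0.3292) = 0.7195 m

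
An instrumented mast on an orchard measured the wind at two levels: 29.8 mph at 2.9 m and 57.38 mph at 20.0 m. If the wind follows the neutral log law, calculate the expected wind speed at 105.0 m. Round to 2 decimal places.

81.06 mph

Log law: V ∝ ln(z/z₀). From the pair, with r = V₁/V₂ = 0.51934,
ln z₀ = (ln z₁ − r·ln z₂)/(1 − r) = (1.0647 − 0.51934×2.9957)/0.48066 = -1.0217 → z₀ = 0.3600 m
V₃ = V₁ · ln(z₃/z₀)/ln(z₁/z₀) = 29.8 × 5.6757/2.0865 = 81.0638 mph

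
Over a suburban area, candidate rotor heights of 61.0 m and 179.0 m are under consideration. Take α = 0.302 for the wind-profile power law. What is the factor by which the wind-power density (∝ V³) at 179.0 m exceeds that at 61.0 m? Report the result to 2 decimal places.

Speed ratio: V_B/V_A = (z_B/z_A)^α = (179.0/61.0)^0.302 = (2.9344)^0.302 = 1.38418
Power-density ratio: P_B/P_A = (V_B/V_A)³ = (1.38418)³ = 2.65202

2.65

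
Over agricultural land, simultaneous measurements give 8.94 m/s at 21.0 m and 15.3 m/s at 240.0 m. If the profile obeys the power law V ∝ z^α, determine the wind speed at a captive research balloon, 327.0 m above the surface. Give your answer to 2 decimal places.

16.38 m/s

First find α: α = ln(V₂/V₁)/ln(z₂/z₁) = ln(15.3/8.94)/ln(240.0/21.0) = 0.53732/2.43612 = 0.2206
Extrapolate from 240.0 m to 327.0 m: V₃ = 15.3 × (327.0/240.0)^0.2206 = 15.3 × 1.0706 = 16.3803 m/s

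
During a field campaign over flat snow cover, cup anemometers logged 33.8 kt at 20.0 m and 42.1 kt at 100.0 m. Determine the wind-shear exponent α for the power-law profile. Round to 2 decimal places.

α ≈ 0.14

Power law: V₂/V₁ = (z₂/z₁)^α ⇒ α = ln(V₂/V₁) / ln(z₂/z₁)
α = ln(42.1/33.8) / ln(100.0/20.0) = ln(1.2456) / ln(5.0000)
  = 0.21959 / 1.60944 = 0.13644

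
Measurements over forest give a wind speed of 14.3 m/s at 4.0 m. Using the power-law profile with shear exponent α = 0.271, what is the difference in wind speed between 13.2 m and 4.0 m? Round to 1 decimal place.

Power law: V₂ = V₁ · (z₂/z₁)^α = 14.3 × (3.3000)^0.271 = 19.7630 m/s
ΔV = 19.7630 − 14.3 = 5.4630 m/s

5.5 m/s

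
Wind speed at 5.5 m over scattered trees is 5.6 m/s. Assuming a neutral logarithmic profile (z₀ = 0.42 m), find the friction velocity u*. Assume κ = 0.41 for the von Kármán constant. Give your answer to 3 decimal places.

u* ≈ 0.893 m/s

Log law: V(z) = (u*/κ) · ln(z/z₀) ⇒ u* = κ · V / ln(z/z₀)
u* = 0.41 × 5.6 / ln(5.5/0.42) = 0.41 × 5.6 / 2.5722
   = 2.2960 / 2.5722 = 0.8926 m/s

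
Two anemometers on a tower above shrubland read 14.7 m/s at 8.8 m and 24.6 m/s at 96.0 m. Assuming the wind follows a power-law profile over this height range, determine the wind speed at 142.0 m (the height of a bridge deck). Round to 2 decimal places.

First find α: α = ln(V₂/V₁)/ln(z₂/z₁) = ln(24.6/14.7)/ln(96.0/8.8) = 0.51490/2.38960 = 0.2155
Extrapolate from 96.0 m to 142.0 m: V₃ = 24.6 × (142.0/96.0)^0.2155 = 24.6 × 1.0880 = 26.7651 m/s

26.77 m/s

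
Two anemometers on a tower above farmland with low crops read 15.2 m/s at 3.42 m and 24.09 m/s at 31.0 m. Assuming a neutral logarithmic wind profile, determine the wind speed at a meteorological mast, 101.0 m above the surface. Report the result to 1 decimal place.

28.9 m/s

Log law: V ∝ ln(z/z₀). From the pair, with r = V₁/V₂ = 0.63097,
ln z₀ = (ln z₁ − r·ln z₂)/(1 − r) = (1.2296 − 0.63097×3.4340)/0.36903 = -2.5393 → z₀ = 0.07892 m
V₃ = V₁ · ln(z₃/z₀)/ln(z₁/z₀) = 15.2 × 7.1544/3.7690 = 28.8534 m/s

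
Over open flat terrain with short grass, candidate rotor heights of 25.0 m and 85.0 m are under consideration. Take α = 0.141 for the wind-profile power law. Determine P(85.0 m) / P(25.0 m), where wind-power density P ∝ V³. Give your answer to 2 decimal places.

Speed ratio: V_B/V_A = (z_B/z_A)^α = (85.0/25.0)^0.141 = (3.4000)^0.141 = 1.18833
Power-density ratio: P_B/P_A = (V_B/V_A)³ = (1.18833)³ = 1.67809

1.68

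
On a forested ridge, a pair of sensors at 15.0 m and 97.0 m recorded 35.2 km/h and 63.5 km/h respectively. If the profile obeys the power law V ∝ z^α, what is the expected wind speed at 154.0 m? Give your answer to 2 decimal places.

First find α: α = ln(V₂/V₁)/ln(z₂/z₁) = ln(63.5/35.2)/ln(97.0/15.0) = 0.58999/1.86666 = 0.3161
Extrapolate from 97.0 m to 154.0 m: V₃ = 63.5 × (154.0/97.0)^0.3161 = 63.5 × 1.1573 = 73.4893 km/h

73.49 km/h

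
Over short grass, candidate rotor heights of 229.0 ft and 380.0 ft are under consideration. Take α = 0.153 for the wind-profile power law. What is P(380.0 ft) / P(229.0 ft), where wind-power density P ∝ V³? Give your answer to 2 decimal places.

1.26

Speed ratio: V_B/V_A = (z_B/z_A)^α = (380.0/229.0)^0.153 = (1.6594)^0.153 = 1.08057
Power-density ratio: P_B/P_A = (V_B/V_A)³ = (1.08057)³ = 1.26170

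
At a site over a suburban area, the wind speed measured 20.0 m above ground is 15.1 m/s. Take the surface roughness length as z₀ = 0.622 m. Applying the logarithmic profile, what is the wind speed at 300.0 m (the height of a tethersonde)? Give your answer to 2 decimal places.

Log law: V(z) ∝ ln(z/z₀), so V₂/V₁ = ln(z₂/z₀) / ln(z₁/z₀).
ln(300.0/0.622) = 6.1786, ln(20.0/0.622) = 3.4705
V₂ = 15.1 × 6.1786/3.4705 = 15.1 × 1.7803 = 26.8825 m/s

26.88 m/s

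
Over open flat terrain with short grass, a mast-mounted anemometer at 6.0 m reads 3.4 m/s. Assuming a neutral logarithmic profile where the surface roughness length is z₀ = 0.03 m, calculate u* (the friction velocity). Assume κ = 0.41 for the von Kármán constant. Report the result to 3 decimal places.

Log law: V(z) = (u*/κ) · ln(z/z₀) ⇒ u* = κ · V / ln(z/z₀)
u* = 0.41 × 3.4 / ln(6.0/0.03) = 0.41 × 3.4 / 5.2983
   = 1.3940 / 5.2983 = 0.2631 m/s

u* ≈ 0.263 m/s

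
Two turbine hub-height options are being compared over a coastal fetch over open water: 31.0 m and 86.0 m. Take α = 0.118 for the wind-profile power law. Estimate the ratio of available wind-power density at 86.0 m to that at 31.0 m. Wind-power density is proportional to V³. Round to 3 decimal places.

Speed ratio: V_B/V_A = (z_B/z_A)^α = (86.0/31.0)^0.118 = (2.7742)^0.118 = 1.12795
Power-density ratio: P_B/P_A = (V_B/V_A)³ = (1.12795)³ = 1.43506

1.435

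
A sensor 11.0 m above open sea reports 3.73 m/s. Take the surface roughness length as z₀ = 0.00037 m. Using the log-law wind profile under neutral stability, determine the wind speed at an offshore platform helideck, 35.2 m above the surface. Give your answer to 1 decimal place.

Log law: V(z) ∝ ln(z/z₀), so V₂/V₁ = ln(z₂/z₀) / ln(z₁/z₀).
ln(35.2/0.00037) = 11.4631, ln(11.0/0.00037) = 10.2999
V₂ = 3.73 × 11.4631/10.2999 = 3.73 × 1.1129 = 4.1512 m/s

4.2 m/s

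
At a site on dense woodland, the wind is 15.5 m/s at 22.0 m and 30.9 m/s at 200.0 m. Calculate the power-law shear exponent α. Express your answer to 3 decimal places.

α ≈ 0.313

Power law: V₂/V₁ = (z₂/z₁)^α ⇒ α = ln(V₂/V₁) / ln(z₂/z₁)
α = ln(30.9/15.5) / ln(200.0/22.0) = ln(1.9935) / ln(9.0909)
  = 0.68992 / 2.20727 = 0.31256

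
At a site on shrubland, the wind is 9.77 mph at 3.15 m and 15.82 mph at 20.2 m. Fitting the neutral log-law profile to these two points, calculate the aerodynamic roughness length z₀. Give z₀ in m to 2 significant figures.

Log law: V(z) ∝ ln(z/z₀). With r = V₁/V₂ = 9.77/15.82 = 0.61757,
r · ln(z₂/z₀) = ln(z₁/z₀) ⇒ ln z₀ = (ln z₁ − r·ln z₂)/(1 − r)
ln z₀ = (1.14740 − 0.61757×3.00568) / 0.38243 = -1.8535
z₀ = exp(-1.8535) = 0.1567 m

z₀ ≈ 0.16 m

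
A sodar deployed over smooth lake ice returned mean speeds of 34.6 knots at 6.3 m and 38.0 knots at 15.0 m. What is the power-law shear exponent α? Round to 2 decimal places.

Power law: V₂/V₁ = (z₂/z₁)^α ⇒ α = ln(V₂/V₁) / ln(z₂/z₁)
α = ln(38.0/34.6) / ln(15.0/6.3) = ln(1.0983) / ln(2.3810)
  = 0.09373 / 0.86750 = 0.10805

α ≈ 0.11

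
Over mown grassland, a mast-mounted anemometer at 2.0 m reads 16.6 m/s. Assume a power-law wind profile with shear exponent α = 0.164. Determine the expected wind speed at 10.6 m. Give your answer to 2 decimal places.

21.82 m/s

Power-law profile: V₂ = V₁ · (z₂/z₁)^α
V₂ = 16.6 × (10.6/2.0)^0.164 = 16.6 × (5.3000)^0.164
    = 16.6 × 1.3146 = 21.8217 m/s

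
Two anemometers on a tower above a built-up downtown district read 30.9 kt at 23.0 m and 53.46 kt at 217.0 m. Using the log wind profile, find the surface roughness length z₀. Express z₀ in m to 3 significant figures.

z₀ ≈ 1.06 m

Log law: V(z) ∝ ln(z/z₀). With r = V₁/V₂ = 30.9/53.46 = 0.57800,
r · ln(z₂/z₀) = ln(z₁/z₀) ⇒ ln z₀ = (ln z₁ − r·ln z₂)/(1 − r)
ln z₀ = (3.13549 − 0.57800×5.37990) / 0.42200 = 0.0614
z₀ = exp(0.0614) = 1.063 m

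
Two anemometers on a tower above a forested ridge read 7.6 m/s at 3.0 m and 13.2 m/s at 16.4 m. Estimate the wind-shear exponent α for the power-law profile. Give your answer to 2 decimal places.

α ≈ 0.33

Power law: V₂/V₁ = (z₂/z₁)^α ⇒ α = ln(V₂/V₁) / ln(z₂/z₁)
α = ln(13.2/7.6) / ln(16.4/3.0) = ln(1.7368) / ln(5.4667)
  = 0.55207 / 1.69867 = 0.32500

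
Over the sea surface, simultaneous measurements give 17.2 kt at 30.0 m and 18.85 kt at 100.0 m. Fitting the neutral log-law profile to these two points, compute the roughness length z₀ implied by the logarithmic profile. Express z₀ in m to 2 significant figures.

z₀ ≈ 0.00011 m

Log law: V(z) ∝ ln(z/z₀). With r = V₁/V₂ = 17.2/18.85 = 0.91247,
r · ln(z₂/z₀) = ln(z₁/z₀) ⇒ ln z₀ = (ln z₁ − r·ln z₂)/(1 − r)
ln z₀ = (3.40120 − 0.91247×4.60517) / 0.08753 = -9.1493
z₀ = exp(-9.1493) = 0.0001063 m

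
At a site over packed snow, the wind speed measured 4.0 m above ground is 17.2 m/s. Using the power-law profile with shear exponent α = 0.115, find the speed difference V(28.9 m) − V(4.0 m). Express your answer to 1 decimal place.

Power law: V₂ = V₁ · (z₂/z₁)^α = 17.2 × (7.2250)^0.115 = 21.5921 m/s
ΔV = 21.5921 − 17.2 = 4.3921 m/s

4.4 m/s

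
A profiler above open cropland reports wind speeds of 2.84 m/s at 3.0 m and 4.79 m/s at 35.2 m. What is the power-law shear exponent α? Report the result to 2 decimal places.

α ≈ 0.21

Power law: V₂/V₁ = (z₂/z₁)^α ⇒ α = ln(V₂/V₁) / ln(z₂/z₁)
α = ln(4.79/2.84) / ln(35.2/3.0) = ln(1.6866) / ln(11.7333)
  = 0.52273 / 2.46243 = 0.21228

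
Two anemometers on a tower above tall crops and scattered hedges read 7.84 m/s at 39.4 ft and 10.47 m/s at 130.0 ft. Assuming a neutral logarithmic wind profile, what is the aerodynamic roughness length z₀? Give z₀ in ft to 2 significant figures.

Log law: V(z) ∝ ln(z/z₀). With r = V₁/V₂ = 7.84/10.47 = 0.74881,
r · ln(z₂/z₀) = ln(z₁/z₀) ⇒ ln z₀ = (ln z₁ − r·ln z₂)/(1 − r)
ln z₀ = (3.67377 − 0.74881×4.86753) / 0.25119 = 0.1152
z₀ = exp(0.1152) = 1.122 ft

z₀ ≈ 1.1 ft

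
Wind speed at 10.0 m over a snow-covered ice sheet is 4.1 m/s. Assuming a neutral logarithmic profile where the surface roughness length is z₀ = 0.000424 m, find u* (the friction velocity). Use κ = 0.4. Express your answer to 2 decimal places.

u* ≈ 0.16 m/s

Log law: V(z) = (u*/κ) · ln(z/z₀) ⇒ u* = κ · V / ln(z/z₀)
u* = 0.4 × 4.1 / ln(10.0/0.000424) = 0.4 × 4.1 / 10.0684
   = 1.6400 / 10.0684 = 0.1629 m/s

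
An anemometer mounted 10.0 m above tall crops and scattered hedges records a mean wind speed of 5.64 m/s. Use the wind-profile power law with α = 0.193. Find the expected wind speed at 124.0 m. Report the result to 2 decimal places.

9.17 m/s

Power-law profile: V₂ = V₁ · (z₂/z₁)^α
V₂ = 5.64 × (124.0/10.0)^0.193 = 5.64 × (12.4000)^0.193
    = 5.64 × 1.6257 = 9.1687 m/s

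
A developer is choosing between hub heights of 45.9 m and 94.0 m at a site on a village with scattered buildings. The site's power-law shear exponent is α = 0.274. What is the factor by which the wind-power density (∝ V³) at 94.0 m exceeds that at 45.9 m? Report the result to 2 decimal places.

1.80

Speed ratio: V_B/V_A = (z_B/z_A)^α = (94.0/45.9)^0.274 = (2.0479)^0.274 = 1.21703
Power-density ratio: P_B/P_A = (V_B/V_A)³ = (1.21703)³ = 1.80261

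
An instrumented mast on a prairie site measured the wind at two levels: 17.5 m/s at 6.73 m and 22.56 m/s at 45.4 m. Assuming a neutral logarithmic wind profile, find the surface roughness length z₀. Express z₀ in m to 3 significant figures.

Log law: V(z) ∝ ln(z/z₀). With r = V₁/V₂ = 17.5/22.56 = 0.77571,
r · ln(z₂/z₀) = ln(z₁/z₀) ⇒ ln z₀ = (ln z₁ − r·ln z₂)/(1 − r)
ln z₀ = (1.90658 − 0.77571×3.81551) / 0.22429 = -4.6955
z₀ = exp(-4.6955) = 0.009136 m

z₀ ≈ 0.00914 m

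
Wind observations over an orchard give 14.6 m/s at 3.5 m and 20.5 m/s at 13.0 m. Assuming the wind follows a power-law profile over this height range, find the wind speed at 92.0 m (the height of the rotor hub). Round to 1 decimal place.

First find α: α = ln(V₂/V₁)/ln(z₂/z₁) = ln(20.5/14.6)/ln(13.0/3.5) = 0.33940/1.31219 = 0.2587
Extrapolate from 13.0 m to 92.0 m: V₃ = 20.5 × (92.0/13.0)^0.2587 = 20.5 × 1.6589 = 34.0072 m/s

34.0 m/s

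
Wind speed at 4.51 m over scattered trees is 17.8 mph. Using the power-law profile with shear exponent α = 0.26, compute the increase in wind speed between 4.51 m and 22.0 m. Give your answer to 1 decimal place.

9.1 mph

Power law: V₂ = V₁ · (z₂/z₁)^α = 17.8 × (4.8780)^0.26 = 26.8760 mph
ΔV = 26.8760 − 17.8 = 9.0760 mph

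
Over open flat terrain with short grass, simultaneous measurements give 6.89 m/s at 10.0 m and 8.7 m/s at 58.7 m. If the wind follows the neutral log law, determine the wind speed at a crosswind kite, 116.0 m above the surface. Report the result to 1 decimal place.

Log law: V ∝ ln(z/z₀). From the pair, with r = V₁/V₂ = 0.79195,
ln z₀ = (ln z₁ − r·ln z₂)/(1 − r) = (2.3026 − 0.79195×4.0724)/0.20805 = -4.4346 → z₀ = 0.01186 m
V₃ = V₁ · ln(z₃/z₀)/ln(z₁/z₀) = 6.89 × 9.1882/6.7372 = 9.3966 m/s

9.4 m/s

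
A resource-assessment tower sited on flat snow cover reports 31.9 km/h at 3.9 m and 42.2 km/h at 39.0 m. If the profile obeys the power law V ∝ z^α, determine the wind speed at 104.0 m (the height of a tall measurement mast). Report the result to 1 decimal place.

First find α: α = ln(V₂/V₁)/ln(z₂/z₁) = ln(42.2/31.9)/ln(39.0/3.9) = 0.27981/2.30259 = 0.1215
Extrapolate from 39.0 m to 104.0 m: V₃ = 42.2 × (104.0/39.0)^0.1215 = 42.2 × 1.1266 = 47.5419 km/h

47.5 km/h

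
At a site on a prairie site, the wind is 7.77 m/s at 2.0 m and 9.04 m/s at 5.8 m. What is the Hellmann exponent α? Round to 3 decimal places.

Power law: V₂/V₁ = (z₂/z₁)^α ⇒ α = ln(V₂/V₁) / ln(z₂/z₁)
α = ln(9.04/7.77) / ln(5.8/2.0) = ln(1.1634) / ln(2.9000)
  = 0.15139 / 1.06471 = 0.14219

α ≈ 0.142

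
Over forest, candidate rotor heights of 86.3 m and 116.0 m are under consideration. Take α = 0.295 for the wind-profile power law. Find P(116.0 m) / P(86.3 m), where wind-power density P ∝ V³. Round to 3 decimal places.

1.299

Speed ratio: V_B/V_A = (z_B/z_A)^α = (116.0/86.3)^0.295 = (1.3441)^0.295 = 1.09117
Power-density ratio: P_B/P_A = (V_B/V_A)³ = (1.09117)³ = 1.29920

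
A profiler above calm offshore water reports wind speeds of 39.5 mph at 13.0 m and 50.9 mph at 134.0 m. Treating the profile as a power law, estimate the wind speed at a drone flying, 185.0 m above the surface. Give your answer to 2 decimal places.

First find α: α = ln(V₂/V₁)/ln(z₂/z₁) = ln(50.9/39.5)/ln(134.0/13.0) = 0.25356/2.33289 = 0.1087
Extrapolate from 134.0 m to 185.0 m: V₃ = 50.9 × (185.0/134.0)^0.1087 = 50.9 × 1.0357 = 52.7159 mph

52.72 mph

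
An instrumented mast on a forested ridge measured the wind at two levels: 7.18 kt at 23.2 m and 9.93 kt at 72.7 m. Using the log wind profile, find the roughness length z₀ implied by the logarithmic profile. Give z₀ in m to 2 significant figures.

z₀ ≈ 1.2 m

Log law: V(z) ∝ ln(z/z₀). With r = V₁/V₂ = 7.18/9.93 = 0.72306,
r · ln(z₂/z₀) = ln(z₁/z₀) ⇒ ln z₀ = (ln z₁ − r·ln z₂)/(1 − r)
ln z₀ = (3.14415 − 0.72306×4.28634) / 0.27694 = 0.1620
z₀ = exp(0.1620) = 1.176 m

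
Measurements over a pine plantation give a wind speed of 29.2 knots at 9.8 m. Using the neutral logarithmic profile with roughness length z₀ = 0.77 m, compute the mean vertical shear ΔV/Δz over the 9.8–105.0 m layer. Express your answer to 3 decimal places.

0.286 knots/m

Log law: V₂ = V₁ · ln(z₂/z₀)/ln(z₁/z₀) = 29.2 × 4.9153/2.5437 = 56.4236 knots
ΔV/Δz = (56.4236 − 29.2)/(105.0 − 9.8) = 27.2236/95.2000 = 0.28596 knots/m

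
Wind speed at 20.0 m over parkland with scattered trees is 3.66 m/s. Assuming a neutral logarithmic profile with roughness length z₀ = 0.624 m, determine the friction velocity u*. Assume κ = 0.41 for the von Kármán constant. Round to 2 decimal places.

u* ≈ 0.43 m/s

Log law: V(z) = (u*/κ) · ln(z/z₀) ⇒ u* = κ · V / ln(z/z₀)
u* = 0.41 × 3.66 / ln(20.0/0.624) = 0.41 × 3.66 / 3.4673
   = 1.5006 / 3.4673 = 0.4328 m/s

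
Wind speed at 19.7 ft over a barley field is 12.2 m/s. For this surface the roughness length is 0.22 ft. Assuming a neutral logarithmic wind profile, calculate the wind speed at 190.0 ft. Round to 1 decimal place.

18.4 m/s

Log law: V(z) ∝ ln(z/z₀), so V₂/V₁ = ln(z₂/z₀) / ln(z₁/z₀).
ln(190.0/0.22) = 6.7612, ln(19.7/0.22) = 4.4947
V₂ = 12.2 × 6.7612/4.4947 = 12.2 × 1.5042 = 18.3517 m/s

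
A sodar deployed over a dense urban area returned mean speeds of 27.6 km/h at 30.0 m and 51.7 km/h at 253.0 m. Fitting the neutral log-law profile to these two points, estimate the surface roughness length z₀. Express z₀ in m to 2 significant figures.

Log law: V(z) ∝ ln(z/z₀). With r = V₁/V₂ = 27.6/51.7 = 0.53385,
r · ln(z₂/z₀) = ln(z₁/z₀) ⇒ ln z₀ = (ln z₁ − r·ln z₂)/(1 − r)
ln z₀ = (3.40120 − 0.53385×5.53339) / 0.46615 = 0.9594
z₀ = exp(0.9594) = 2.610 m

z₀ ≈ 2.6 m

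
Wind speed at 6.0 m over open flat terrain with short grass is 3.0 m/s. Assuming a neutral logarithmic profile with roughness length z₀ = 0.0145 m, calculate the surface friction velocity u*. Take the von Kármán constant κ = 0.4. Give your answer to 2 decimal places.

u* ≈ 0.20 m/s

Log law: V(z) = (u*/κ) · ln(z/z₀) ⇒ u* = κ · V / ln(z/z₀)
u* = 0.4 × 3.0 / ln(6.0/0.0145) = 0.4 × 3.0 / 6.0254
   = 1.2000 / 6.0254 = 0.1992 m/s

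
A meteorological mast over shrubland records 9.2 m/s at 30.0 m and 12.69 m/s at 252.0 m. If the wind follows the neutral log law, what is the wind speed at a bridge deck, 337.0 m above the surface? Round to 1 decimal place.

Log law: V ∝ ln(z/z₀). From the pair, with r = V₁/V₂ = 0.72498,
ln z₀ = (ln z₁ − r·ln z₂)/(1 − r) = (3.4012 − 0.72498×5.5294)/0.27502 = -2.2090 → z₀ = 0.1098 m
V₃ = V₁ · ln(z₃/z₀)/ln(z₁/z₀) = 9.2 × 8.0291/5.6102 = 13.1666 m/s

13.2 m/s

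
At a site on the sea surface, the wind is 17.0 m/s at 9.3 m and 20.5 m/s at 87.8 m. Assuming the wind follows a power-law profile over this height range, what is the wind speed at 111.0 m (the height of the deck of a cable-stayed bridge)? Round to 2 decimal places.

First find α: α = ln(V₂/V₁)/ln(z₂/z₁) = ln(20.5/17.0)/ln(87.8/9.3) = 0.18721/2.24505 = 0.0834
Extrapolate from 87.8 m to 111.0 m: V₃ = 20.5 × (111.0/87.8)^0.0834 = 20.5 × 1.0197 = 20.9048 m/s

20.90 m/s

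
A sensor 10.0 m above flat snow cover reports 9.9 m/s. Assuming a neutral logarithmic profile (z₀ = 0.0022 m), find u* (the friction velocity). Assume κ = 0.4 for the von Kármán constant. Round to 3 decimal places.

Log law: V(z) = (u*/κ) · ln(z/z₀) ⇒ u* = κ · V / ln(z/z₀)
u* = 0.4 × 9.9 / ln(10.0/0.0022) = 0.4 × 9.9 / 8.4219
   = 3.9600 / 8.4219 = 0.4702 m/s

u* ≈ 0.470 m/s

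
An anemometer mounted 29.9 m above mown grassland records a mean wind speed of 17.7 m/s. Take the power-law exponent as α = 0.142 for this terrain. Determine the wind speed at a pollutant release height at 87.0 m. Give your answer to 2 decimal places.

Power-law profile: V₂ = V₁ · (z₂/z₁)^α
V₂ = 17.7 × (87.0/29.9)^0.142 = 17.7 × (2.9097)^0.142
    = 17.7 × 1.1638 = 20.5987 m/s

20.60 m/s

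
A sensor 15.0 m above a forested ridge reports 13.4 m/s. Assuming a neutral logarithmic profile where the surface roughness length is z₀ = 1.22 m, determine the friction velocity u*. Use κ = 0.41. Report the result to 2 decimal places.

Log law: V(z) = (u*/κ) · ln(z/z₀) ⇒ u* = κ · V / ln(z/z₀)
u* = 0.41 × 13.4 / ln(15.0/1.22) = 0.41 × 13.4 / 2.5092
   = 5.4940 / 2.5092 = 2.1895 m/s

u* ≈ 2.19 m/s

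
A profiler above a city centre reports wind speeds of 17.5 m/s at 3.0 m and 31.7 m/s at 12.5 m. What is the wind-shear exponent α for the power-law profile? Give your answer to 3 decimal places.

α ≈ 0.416

Power law: V₂/V₁ = (z₂/z₁)^α ⇒ α = ln(V₂/V₁) / ln(z₂/z₁)
α = ln(31.7/17.5) / ln(12.5/3.0) = ln(1.8114) / ln(4.1667)
  = 0.59412 / 1.42712 = 0.41631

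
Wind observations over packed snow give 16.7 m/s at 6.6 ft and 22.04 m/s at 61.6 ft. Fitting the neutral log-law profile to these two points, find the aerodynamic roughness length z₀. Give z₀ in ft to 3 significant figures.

Log law: V(z) ∝ ln(z/z₀). With r = V₁/V₂ = 16.7/22.04 = 0.75771,
r · ln(z₂/z₀) = ln(z₁/z₀) ⇒ ln z₀ = (ln z₁ − r·ln z₂)/(1 − r)
ln z₀ = (1.88707 − 0.75771×4.12066) / 0.24229 = -5.0981
z₀ = exp(-5.0981) = 0.006108 ft

z₀ ≈ 0.00611 ft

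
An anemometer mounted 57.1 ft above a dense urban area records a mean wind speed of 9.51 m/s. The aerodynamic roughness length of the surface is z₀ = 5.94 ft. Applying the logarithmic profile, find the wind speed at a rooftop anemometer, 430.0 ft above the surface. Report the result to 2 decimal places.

Log law: V(z) ∝ ln(z/z₀), so V₂/V₁ = ln(z₂/z₀) / ln(z₁/z₀).
ln(430.0/5.94) = 4.2821, ln(57.1/5.94) = 2.2631
V₂ = 9.51 × 4.2821/2.2631 = 9.51 × 1.8921 = 17.9942 m/s

17.99 m/s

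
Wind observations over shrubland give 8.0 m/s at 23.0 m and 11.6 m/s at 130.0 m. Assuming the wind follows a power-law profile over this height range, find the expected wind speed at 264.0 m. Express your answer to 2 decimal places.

13.50 m/s

First find α: α = ln(V₂/V₁)/ln(z₂/z₁) = ln(11.6/8.0)/ln(130.0/23.0) = 0.37156/1.73204 = 0.2145
Extrapolate from 130.0 m to 264.0 m: V₃ = 11.6 × (264.0/130.0)^0.2145 = 11.6 × 1.1641 = 13.5039 m/s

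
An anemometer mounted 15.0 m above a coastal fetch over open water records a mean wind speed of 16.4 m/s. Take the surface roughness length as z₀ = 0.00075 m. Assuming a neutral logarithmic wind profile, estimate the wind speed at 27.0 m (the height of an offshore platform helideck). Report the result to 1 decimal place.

Log law: V(z) ∝ ln(z/z₀), so V₂/V₁ = ln(z₂/z₀) / ln(z₁/z₀).
ln(27.0/0.00075) = 10.4913, ln(15.0/0.00075) = 9.9035
V₂ = 16.4 × 10.4913/9.9035 = 16.4 × 1.0594 = 17.3734 m/s

17.4 m/s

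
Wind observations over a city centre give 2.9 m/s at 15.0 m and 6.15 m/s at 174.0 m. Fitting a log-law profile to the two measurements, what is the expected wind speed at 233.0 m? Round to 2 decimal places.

Log law: V ∝ ln(z/z₀). From the pair, with r = V₁/V₂ = 0.47154,
ln z₀ = (ln z₁ − r·ln z₂)/(1 − r) = (2.7081 − 0.47154×5.1591)/0.52846 = 0.5210 → z₀ = 1.684 m
V₃ = V₁ · ln(z₃/z₀)/ln(z₁/z₀) = 2.9 × 4.9300/2.1871 = 6.5372 m/s

6.54 m/s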